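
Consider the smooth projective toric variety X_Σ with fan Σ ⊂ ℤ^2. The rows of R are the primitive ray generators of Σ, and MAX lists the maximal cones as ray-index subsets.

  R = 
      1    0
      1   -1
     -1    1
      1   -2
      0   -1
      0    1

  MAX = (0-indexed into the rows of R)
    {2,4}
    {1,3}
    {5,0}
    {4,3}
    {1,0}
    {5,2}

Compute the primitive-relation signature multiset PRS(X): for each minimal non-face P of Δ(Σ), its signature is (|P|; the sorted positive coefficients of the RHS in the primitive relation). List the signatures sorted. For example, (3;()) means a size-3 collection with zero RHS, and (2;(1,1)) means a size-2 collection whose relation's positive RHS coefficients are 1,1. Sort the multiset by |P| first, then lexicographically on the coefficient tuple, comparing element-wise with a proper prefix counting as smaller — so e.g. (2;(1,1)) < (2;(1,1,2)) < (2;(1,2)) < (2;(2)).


9 minimal non-faces of Δ(Σ) (on 6 rays):

  P={1,2}:  v_{1} + v_{2} = 0  ⇒ sig = (2;())
  P={4,5}:  v_{4} + v_{5} = 0  ⇒ sig = (2;())
  P={0,2}:  v_{0} + v_{2} = v_{5}  ⇒ sig = (2;(1))
  P={0,4}:  v_{0} + v_{4} = v_{1}  ⇒ sig = (2;(1))
  P={1,4}:  v_{1} + v_{4} = v_{3}  ⇒ sig = (2;(1))
  P={1,5}:  v_{1} + v_{5} = v_{0}  ⇒ sig = (2;(1))
  P={2,3}:  v_{2} + v_{3} = v_{4}  ⇒ sig = (2;(1))
  P={3,5}:  v_{3} + v_{5} = v_{1}  ⇒ sig = (2;(1))
  P={0,3}:  v_{0} + v_{3} = 2·v_{1}  ⇒ sig = (2;(2))

Hence PRS(X_Σ) =
    |P|=2: 9 collections, coeffs (), (), (1), (1), (1), (1), (1), (1), (2)


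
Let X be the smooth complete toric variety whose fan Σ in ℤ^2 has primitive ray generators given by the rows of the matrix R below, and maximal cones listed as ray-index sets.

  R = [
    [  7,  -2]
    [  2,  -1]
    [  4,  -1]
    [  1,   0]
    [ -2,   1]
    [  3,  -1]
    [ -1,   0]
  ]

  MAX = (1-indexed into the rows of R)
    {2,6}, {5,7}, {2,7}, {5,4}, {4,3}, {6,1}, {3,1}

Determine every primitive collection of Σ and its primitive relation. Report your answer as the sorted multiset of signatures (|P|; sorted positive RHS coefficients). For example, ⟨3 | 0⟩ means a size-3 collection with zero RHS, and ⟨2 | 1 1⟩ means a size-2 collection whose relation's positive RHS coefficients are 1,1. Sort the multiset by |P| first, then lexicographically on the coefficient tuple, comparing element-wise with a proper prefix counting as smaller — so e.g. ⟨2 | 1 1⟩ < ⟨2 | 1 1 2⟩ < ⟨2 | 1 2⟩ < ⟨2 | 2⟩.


Minimal non-faces — 14 found among 7 rays, 7 max cones:

  P={2,5}:  v_{2} + v_{5} = 0  ⟹  sig = ⟨2 | 0⟩
  P={4,7}:  v_{4} + v_{7} = 0  ⟹  sig = ⟨2 | 0⟩
  P={2,4}:  v_{2} + v_{4} = v_{6}  ⟹  sig = ⟨2 | 1⟩
  P={3,6}:  v_{3} + v_{6} = v_{1}  ⟹  sig = ⟨2 | 1⟩
  P={3,7}:  v_{3} + v_{7} = v_{6}  ⟹  sig = ⟨2 | 1⟩
  P={4,6}:  v_{4} + v_{6} = v_{3}  ⟹  sig = ⟨2 | 1⟩
  P={5,6}:  v_{5} + v_{6} = v_{4}  ⟹  sig = ⟨2 | 1⟩
  P={6,7}:  v_{6} + v_{7} = v_{2}  ⟹  sig = ⟨2 | 1⟩
  P={1,5}:  v_{1} + v_{5} = v_{3} + v_{4}  ⟹  sig = ⟨2 | 1 1⟩
  P={1,4}:  v_{1} + v_{4} = 2·v_{3}  ⟹  sig = ⟨2 | 2⟩
  P={1,7}:  v_{1} + v_{7} = 2·v_{6}  ⟹  sig = ⟨2 | 2⟩
  P={2,3}:  v_{2} + v_{3} = 2·v_{6}  ⟹  sig = ⟨2 | 2⟩
  P={3,5}:  v_{3} + v_{5} = 2·v_{4}  ⟹  sig = ⟨2 | 2⟩
  P={1,2}:  v_{1} + v_{2} = 3·v_{6}  ⟹  sig = ⟨2 | 3⟩

Sorted signature multiset PRS(X):
    |P|=2: 14 collections, coeffs (), (), (1), (1), (1), (1), (1), (1), (1,1), (2), (2), (2), (2), (3)


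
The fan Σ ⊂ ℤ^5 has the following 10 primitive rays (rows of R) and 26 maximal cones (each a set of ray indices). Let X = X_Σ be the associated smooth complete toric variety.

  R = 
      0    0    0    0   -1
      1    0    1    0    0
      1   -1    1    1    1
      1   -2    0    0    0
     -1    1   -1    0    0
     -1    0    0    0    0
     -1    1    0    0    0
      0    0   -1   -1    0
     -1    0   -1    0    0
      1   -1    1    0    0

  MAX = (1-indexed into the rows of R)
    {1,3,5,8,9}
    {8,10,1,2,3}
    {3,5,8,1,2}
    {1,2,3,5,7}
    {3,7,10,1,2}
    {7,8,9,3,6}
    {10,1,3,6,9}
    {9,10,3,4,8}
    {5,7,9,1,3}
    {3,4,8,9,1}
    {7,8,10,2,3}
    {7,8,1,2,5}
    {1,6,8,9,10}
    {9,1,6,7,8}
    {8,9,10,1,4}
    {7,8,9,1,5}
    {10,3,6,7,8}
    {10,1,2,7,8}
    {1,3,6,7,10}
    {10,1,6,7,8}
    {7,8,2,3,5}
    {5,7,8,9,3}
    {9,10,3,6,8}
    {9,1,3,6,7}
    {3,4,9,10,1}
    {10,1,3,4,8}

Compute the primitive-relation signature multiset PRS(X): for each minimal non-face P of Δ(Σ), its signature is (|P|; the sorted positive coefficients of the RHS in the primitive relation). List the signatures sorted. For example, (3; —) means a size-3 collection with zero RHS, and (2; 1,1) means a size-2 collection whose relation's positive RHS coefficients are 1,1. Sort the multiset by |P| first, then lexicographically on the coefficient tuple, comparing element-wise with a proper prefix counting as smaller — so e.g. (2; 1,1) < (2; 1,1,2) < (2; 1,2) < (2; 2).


Minimal non-faces — 12 found among 10 rays, 26 max cones:

  {2,9}:  v_{2} + v_{9} = 0  ⟹  sig = (2; —)
  {5,10}:  v_{5} + v_{10} = 0  ⟹  sig = (2; —)
  {2,6}:  v_{2} + v_{6} = v_{7} + v_{10}  ⟹  sig = (2; 1,1)
  {4,7}:  v_{4} + v_{7} = v_{9} + v_{10}  ⟹  sig = (2; 1,1)
  {5,6}:  v_{5} + v_{6} = v_{7} + v_{9}  ⟹  sig = (2; 1,1)
  {2,4}:  v_{2} + v_{4} = v_{1} + v_{3} + v_{8} + v_{10}  ⟹  sig = (2; 1,1,1,1)
  {4,5}:  v_{4} + v_{5} = v_{1} + v_{3} + v_{8} + v_{9}  ⟹  sig = (2; 1,1,1,1)
  {4,6}:  v_{4} + v_{6} = 2·v_{9} + 2·v_{10}  ⟹  sig = (2; 2,2)
  {7,9,10}:  v_{7} + v_{9} + v_{10} = v_{6}  ⟹  sig = (3; 1)
  {1,3,7,8}:  v_{1} + v_{3} + v_{7} + v_{8} = 0  ⟹  sig = (4; —)
  {1,3,6,8}:  v_{1} + v_{3} + v_{6} + v_{8} = v_{9} + v_{10}  ⟹  sig = (4; 1,1)
  {1,3,8,9,10}:  v_{1} + v_{3} + v_{8} + v_{9} + v_{10} = v_{4}  ⟹  sig = (5; 1)

Sorted signature multiset PRS(X):
[(2; —), (2; —), (2; 1,1), (2; 1,1), (2; 1,1), (2; 1,1,1,1), (2; 1,1,1,1), (2; 2,2), (3; 1), (4; —), (4; 1,1), (5; 1)]


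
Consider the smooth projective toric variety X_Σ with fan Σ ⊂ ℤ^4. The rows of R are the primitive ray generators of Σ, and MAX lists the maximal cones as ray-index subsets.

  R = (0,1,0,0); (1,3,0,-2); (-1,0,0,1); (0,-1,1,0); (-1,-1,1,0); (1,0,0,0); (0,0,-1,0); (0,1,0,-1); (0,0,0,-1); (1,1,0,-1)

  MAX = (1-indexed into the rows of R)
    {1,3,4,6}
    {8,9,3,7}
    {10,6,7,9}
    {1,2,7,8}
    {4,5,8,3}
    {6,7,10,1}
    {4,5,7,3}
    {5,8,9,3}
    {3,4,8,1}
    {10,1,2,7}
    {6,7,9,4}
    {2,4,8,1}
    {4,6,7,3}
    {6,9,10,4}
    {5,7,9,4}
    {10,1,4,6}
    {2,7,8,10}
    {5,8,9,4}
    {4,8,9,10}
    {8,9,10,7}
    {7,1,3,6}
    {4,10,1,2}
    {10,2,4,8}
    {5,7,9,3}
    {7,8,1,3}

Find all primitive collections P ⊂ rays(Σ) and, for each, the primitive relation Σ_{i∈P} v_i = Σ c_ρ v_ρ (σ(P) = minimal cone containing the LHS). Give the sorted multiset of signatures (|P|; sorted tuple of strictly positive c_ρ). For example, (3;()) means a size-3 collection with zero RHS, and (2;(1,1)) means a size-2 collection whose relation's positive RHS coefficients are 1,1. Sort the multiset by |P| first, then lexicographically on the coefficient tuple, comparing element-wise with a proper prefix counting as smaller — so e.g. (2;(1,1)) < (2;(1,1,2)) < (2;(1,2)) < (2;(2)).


Minimal non-faces — 18 found among 10 rays, 25 max cones:

  P = {1,9}:  v_{1} + v_{9} = v_{8}  ⟹  sig = (2;(1))
  P = {3,10}:  v_{3} + v_{10} = v_{1}  ⟹  sig = (2;(1))
  P = {5,6}:  v_{5} + v_{6} = v_{4}  ⟹  sig = (2;(1))
  P = {6,8}:  v_{6} + v_{8} = v_{10}  ⟹  sig = (2;(1))
  P = {5,10}:  v_{5} + v_{10} = v_{4} + v_{8}  ⟹  sig = (2;(1,1))
  P = {1,5}:  v_{1} + v_{5} = v_{3} + v_{4} + v_{8}  ⟹  sig = (2;(1,1,1))
  P = {2,5}:  v_{2} + v_{5} = v_{1} + v_{4} + 2·v_{8}  ⟹  sig = (2;(1,1,2))
  P = {2,3}:  v_{2} + v_{3} = 2·v_{1} + v_{8}  ⟹  sig = (2;(1,2))
  P = {2,6}:  v_{2} + v_{6} = v_{1} + 2·v_{10}  ⟹  sig = (2;(1,2))
  P = {2,9}:  v_{2} + v_{9} = 2·v_{8} + v_{10}  ⟹  sig = (2;(1,2))
  P = {1,4,7}:  v_{1} + v_{4} + v_{7} = 0  ⟹  sig = (3;())
  P = {3,6,9}:  v_{3} + v_{6} + v_{9} = 0  ⟹  sig = (3;())
  P = {1,8,10}:  v_{1} + v_{8} + v_{10} = v_{2}  ⟹  sig = (3;(1))
  P = {3,4,9}:  v_{3} + v_{4} + v_{9} = v_{5}  ⟹  sig = (3;(1))
  P = {4,7,8}:  v_{4} + v_{7} + v_{8} = v_{9}  ⟹  sig = (3;(1))
  P = {2,4,7}:  v_{2} + v_{4} + v_{7} = v_{8} + v_{10}  ⟹  sig = (3;(1,1))
  P = {4,7,10}:  v_{4} + v_{7} + v_{10} = v_{6} + v_{9}  ⟹  sig = (3;(1,1))
  P = {5,7,8}:  v_{5} + v_{7} + v_{8} = v_{3} + 2·v_{9}  ⟹  sig = (3;(1,2))

Signatures (|P|; sorted positive RHS coefficients), sorted:
[(2;(1)), (2;(1)), (2;(1)), (2;(1)), (2;(1,1)), (2;(1,1,1)), (2;(1,1,2)), (2;(1,2)), (2;(1,2)), (2;(1,2)), (3;()), (3;()), (3;(1)), (3;(1)), (3;(1)), (3;(1,1)), (3;(1,1)), (3;(1,2))]


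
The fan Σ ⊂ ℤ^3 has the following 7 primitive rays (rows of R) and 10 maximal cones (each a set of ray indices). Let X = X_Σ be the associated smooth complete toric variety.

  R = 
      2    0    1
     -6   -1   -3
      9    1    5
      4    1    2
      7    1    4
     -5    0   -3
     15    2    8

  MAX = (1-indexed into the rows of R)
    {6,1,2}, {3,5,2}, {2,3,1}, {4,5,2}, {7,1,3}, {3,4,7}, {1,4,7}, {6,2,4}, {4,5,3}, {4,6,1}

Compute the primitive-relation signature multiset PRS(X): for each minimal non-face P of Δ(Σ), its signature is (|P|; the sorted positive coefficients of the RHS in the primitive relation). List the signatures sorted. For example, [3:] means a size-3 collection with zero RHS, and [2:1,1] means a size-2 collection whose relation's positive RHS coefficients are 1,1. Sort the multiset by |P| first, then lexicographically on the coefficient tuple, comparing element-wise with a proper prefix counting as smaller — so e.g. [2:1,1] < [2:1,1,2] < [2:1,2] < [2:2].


The 9 primitive collections of Σ (r=7, n=3):

  {1,5}:  v_{1} + v_{5} = v_{3}  ⟹  sig = [2:1]
  {2,7}:  v_{2} + v_{7} = v_{3}  ⟹  sig = [2:1]
  {3,6}:  v_{3} + v_{6} = v_{4}  ⟹  sig = [2:1]
  {5,6}:  v_{5} + v_{6} = v_{2} + 2·v_{4}  ⟹  sig = [2:1,2]
  {5,7}:  v_{5} + v_{7} = 2·v_{3} + v_{4}  ⟹  sig = [2:1,2]
  {6,7}:  v_{6} + v_{7} = v_{1} + 2·v_{4}  ⟹  sig = [2:1,2]
  {1,2,4}:  v_{1} + v_{2} + v_{4} = 0  ⟹  sig = [3:]
  {1,3,4}:  v_{1} + v_{3} + v_{4} = v_{7}  ⟹  sig = [3:1]
  {2,3,4}:  v_{2} + v_{3} + v_{4} = v_{5}  ⟹  sig = [3:1]

Signatures (|P|; sorted positive RHS coefficients), sorted:
[[2:1], [2:1], [2:1], [2:1,2], [2:1,2], [2:1,2], [3:], [3:1], [3:1]]


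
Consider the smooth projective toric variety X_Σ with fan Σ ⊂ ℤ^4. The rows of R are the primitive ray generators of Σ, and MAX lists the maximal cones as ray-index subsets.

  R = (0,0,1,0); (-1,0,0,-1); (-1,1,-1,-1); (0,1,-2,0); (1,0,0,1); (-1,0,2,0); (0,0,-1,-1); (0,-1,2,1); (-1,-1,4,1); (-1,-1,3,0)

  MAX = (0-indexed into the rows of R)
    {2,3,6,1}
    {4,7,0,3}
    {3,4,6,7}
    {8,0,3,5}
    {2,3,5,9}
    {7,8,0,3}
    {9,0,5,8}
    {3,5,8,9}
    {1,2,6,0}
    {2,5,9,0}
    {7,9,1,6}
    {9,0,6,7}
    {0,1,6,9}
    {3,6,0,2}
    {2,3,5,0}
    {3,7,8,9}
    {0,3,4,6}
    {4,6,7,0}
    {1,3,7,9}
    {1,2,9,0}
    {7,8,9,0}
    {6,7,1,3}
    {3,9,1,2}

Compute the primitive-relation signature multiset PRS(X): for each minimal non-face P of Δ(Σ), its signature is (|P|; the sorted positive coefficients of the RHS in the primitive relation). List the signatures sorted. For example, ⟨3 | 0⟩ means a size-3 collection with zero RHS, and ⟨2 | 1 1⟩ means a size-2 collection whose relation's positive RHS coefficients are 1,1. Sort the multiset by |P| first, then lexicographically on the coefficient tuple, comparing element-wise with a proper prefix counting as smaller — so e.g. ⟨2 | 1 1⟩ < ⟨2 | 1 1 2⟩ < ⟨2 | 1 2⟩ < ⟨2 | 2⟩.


The 18 primitive collections of Σ (r=10, n=4):

  P = {1,4}:  v_{1} + v_{4} = 0 — sig = ⟨2 | 0⟩
  P = {5,7}:  v_{5} + v_{7} = v_{8} — sig = ⟨2 | 1⟩
  P = {6,8}:  v_{6} + v_{8} = v_{9} — sig = ⟨2 | 1⟩
  P = {1,5}:  v_{1} + v_{5} = v_{2} + v_{9} — sig = ⟨2 | 1 1⟩
  P = {2,4}:  v_{2} + v_{4} = v_{0} + v_{3} — sig = ⟨2 | 1 1⟩
  P = {2,7}:  v_{2} + v_{7} = v_{3} + v_{9} — sig = ⟨2 | 1 1⟩
  P = {4,9}:  v_{4} + v_{9} = v_{0} + v_{7} — sig = ⟨2 | 1 1⟩
  P = {5,6}:  v_{5} + v_{6} = v_{0} + v_{1} — sig = ⟨2 | 1 1⟩
  P = {2,8}:  v_{2} + v_{8} = v_{3} + v_{5} + v_{9} — sig = ⟨2 | 1 1 1⟩
  P = {4,5}:  v_{4} + v_{5} = 2·v_{0} + v_{3} + v_{7} — sig = ⟨2 | 1 1 2⟩
  P = {1,8}:  v_{1} + v_{8} = v_{3} + 2·v_{9} — sig = ⟨2 | 1 2⟩
  P = {4,8}:  v_{4} + v_{8} = 2·v_{0} + v_{3} + 2·v_{7} — sig = ⟨2 | 1 2 2⟩
  P = {0,1,3}:  v_{0} + v_{1} + v_{3} = v_{2} — sig = ⟨3 | 1⟩
  P = {0,1,7}:  v_{0} + v_{1} + v_{7} = v_{9} — sig = ⟨3 | 1⟩
  P = {0,3,9}:  v_{0} + v_{3} + v_{9} = v_{5} — sig = ⟨3 | 1⟩
  P = {3,6,9}:  v_{3} + v_{6} + v_{9} = v_{1} — sig = ⟨3 | 1⟩
  P = {2,6,9}:  v_{2} + v_{6} + v_{9} = v_{0} + 2·v_{1} — sig = ⟨3 | 1 2⟩
  P = {0,3,6,7}:  v_{0} + v_{3} + v_{6} + v_{7} = 0 — sig = ⟨4 | 0⟩

Sorted signature multiset PRS(X):
    ⟨2 | 0⟩
    ⟨2 | 1⟩
    ⟨2 | 1⟩
    ⟨2 | 1 1⟩
    ⟨2 | 1 1⟩
    ⟨2 | 1 1⟩
    ⟨2 | 1 1⟩
    ⟨2 | 1 1⟩
    ⟨2 | 1 1 1⟩
    ⟨2 | 1 1 2⟩
    ⟨2 | 1 2⟩
    ⟨2 | 1 2 2⟩
    ⟨3 | 1⟩
    ⟨3 | 1⟩
    ⟨3 | 1⟩
    ⟨3 | 1⟩
    ⟨3 | 1 2⟩
    ⟨4 | 0⟩


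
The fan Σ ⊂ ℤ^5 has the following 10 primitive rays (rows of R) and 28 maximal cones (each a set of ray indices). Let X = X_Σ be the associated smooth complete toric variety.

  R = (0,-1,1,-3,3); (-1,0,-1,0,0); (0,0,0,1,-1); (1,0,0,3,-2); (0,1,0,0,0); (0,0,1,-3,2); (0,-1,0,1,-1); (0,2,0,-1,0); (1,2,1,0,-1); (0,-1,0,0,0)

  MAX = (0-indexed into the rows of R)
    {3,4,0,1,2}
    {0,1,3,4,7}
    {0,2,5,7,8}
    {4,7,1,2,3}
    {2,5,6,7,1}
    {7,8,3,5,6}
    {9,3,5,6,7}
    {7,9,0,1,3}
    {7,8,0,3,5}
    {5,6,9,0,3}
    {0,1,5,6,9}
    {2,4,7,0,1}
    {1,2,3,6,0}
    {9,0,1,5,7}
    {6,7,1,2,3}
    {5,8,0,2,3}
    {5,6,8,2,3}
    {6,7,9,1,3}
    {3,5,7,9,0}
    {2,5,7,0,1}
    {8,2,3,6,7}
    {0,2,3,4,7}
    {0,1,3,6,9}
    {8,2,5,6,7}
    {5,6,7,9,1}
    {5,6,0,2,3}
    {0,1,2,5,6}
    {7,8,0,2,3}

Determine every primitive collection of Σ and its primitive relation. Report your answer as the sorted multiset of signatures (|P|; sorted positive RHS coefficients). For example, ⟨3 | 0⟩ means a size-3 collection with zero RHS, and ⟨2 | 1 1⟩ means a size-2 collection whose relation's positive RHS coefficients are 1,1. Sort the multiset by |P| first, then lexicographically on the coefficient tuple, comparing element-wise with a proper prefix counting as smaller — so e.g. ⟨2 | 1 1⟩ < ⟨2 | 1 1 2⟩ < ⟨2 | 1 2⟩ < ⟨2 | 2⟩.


The 12 primitive collections of Σ (r=10, n=5):

  • {4,9}:  v_{4} + v_{9} = 0 — sig = ⟨2 | 0⟩
  • {2,9}:  v_{2} + v_{9} = v_{6} — sig = ⟨2 | 1⟩
  • {4,6}:  v_{4} + v_{6} = v_{2} — sig = ⟨2 | 1⟩
  • {1,8}:  v_{1} + v_{8} = v_{2} + v_{7} — sig = ⟨2 | 1 1⟩
  • {4,5}:  v_{4} + v_{5} = v_{0} + v_{2} + v_{7} — sig = ⟨2 | 1 1 1⟩
  • {8,9}:  v_{8} + v_{9} = v_{3} + v_{5} + v_{6} + v_{7} — sig = ⟨2 | 1 1 1 1⟩
  • {4,8}:  v_{4} + v_{8} = v_{0} + 2·v_{2} + v_{3} + 2·v_{7} — sig = ⟨2 | 1 1 2 2⟩
  • {1,3,5}:  v_{1} + v_{3} + v_{5} = 0 — sig = ⟨3 | 0⟩
  • {0,6,7}:  v_{0} + v_{6} + v_{7} = v_{5} — sig = ⟨3 | 1⟩
  • {0,6,8}:  v_{0} + v_{6} + v_{8} = v_{2} + v_{3} + 2·v_{5} — sig = ⟨3 | 1 1 2⟩
  • {2,3,5,7}:  v_{2} + v_{3} + v_{5} + v_{7} = v_{8} — sig = ⟨4 | 1⟩
  • {0,1,2,3,7}:  v_{0} + v_{1} + v_{2} + v_{3} + v_{7} = v_{4} — sig = ⟨5 | 1⟩

Sorted signature multiset PRS(X):
    ⟨2 | 0⟩
    ⟨2 | 1⟩
    ⟨2 | 1⟩
    ⟨2 | 1 1⟩
    ⟨2 | 1 1 1⟩
    ⟨2 | 1 1 1 1⟩
    ⟨2 | 1 1 2 2⟩
    ⟨3 | 0⟩
    ⟨3 | 1⟩
    ⟨3 | 1 1 2⟩
    ⟨4 | 1⟩
    ⟨5 | 1⟩


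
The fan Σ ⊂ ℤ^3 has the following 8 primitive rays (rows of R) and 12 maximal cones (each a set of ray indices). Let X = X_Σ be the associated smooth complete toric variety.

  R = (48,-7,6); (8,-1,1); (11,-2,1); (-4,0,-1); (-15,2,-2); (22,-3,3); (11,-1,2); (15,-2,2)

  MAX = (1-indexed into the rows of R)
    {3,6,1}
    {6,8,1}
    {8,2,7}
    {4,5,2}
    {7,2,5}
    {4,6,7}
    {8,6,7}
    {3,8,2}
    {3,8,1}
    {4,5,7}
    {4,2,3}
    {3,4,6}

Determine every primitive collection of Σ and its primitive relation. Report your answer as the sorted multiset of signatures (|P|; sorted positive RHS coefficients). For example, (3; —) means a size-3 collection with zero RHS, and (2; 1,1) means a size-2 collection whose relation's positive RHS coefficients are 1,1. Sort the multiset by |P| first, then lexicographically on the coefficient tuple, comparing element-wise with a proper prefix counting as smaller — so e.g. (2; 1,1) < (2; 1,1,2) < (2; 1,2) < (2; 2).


Minimal non-faces — 12 found among 8 rays, 12 max cones:

  P = {5,8}:  v_{5} + v_{8} = 0 — sig = (2; —)
  P = {3,5}:  v_{3} + v_{5} = v_{4} — sig = (2; 1)
  P = {3,7}:  v_{3} + v_{7} = v_{6} — sig = (2; 1)
  P = {4,8}:  v_{4} + v_{8} = v_{3} — sig = (2; 1)
  P = {1,5}:  v_{1} + v_{5} = v_{3} + v_{6} — sig = (2; 1,1)
  P = {5,6}:  v_{5} + v_{6} = v_{4} + v_{7} — sig = (2; 1,1)
  P = {1,4}:  v_{1} + v_{4} = 2·v_{3} + v_{6} — sig = (2; 1,2)
  P = {1,7}:  v_{1} + v_{7} = 2·v_{6} + v_{8} — sig = (2; 1,2)
  P = {1,2}:  v_{1} + v_{2} = v_{3} + 3·v_{8} — sig = (2; 1,3)
  P = {2,6}:  v_{2} + v_{6} = 2·v_{8} — sig = (2; 2)
  P = {2,4,7}:  v_{2} + v_{4} + v_{7} = v_{8} — sig = (3; 1)
  P = {3,6,8}:  v_{3} + v_{6} + v_{8} = v_{1} — sig = (3; 1)

Signatures (|P|; sorted positive RHS coefficients), sorted:
[(2; —), (2; 1), (2; 1), (2; 1), (2; 1,1), (2; 1,1), (2; 1,2), (2; 1,2), (2; 1,3), (2; 2), (3; 1), (3; 1)]


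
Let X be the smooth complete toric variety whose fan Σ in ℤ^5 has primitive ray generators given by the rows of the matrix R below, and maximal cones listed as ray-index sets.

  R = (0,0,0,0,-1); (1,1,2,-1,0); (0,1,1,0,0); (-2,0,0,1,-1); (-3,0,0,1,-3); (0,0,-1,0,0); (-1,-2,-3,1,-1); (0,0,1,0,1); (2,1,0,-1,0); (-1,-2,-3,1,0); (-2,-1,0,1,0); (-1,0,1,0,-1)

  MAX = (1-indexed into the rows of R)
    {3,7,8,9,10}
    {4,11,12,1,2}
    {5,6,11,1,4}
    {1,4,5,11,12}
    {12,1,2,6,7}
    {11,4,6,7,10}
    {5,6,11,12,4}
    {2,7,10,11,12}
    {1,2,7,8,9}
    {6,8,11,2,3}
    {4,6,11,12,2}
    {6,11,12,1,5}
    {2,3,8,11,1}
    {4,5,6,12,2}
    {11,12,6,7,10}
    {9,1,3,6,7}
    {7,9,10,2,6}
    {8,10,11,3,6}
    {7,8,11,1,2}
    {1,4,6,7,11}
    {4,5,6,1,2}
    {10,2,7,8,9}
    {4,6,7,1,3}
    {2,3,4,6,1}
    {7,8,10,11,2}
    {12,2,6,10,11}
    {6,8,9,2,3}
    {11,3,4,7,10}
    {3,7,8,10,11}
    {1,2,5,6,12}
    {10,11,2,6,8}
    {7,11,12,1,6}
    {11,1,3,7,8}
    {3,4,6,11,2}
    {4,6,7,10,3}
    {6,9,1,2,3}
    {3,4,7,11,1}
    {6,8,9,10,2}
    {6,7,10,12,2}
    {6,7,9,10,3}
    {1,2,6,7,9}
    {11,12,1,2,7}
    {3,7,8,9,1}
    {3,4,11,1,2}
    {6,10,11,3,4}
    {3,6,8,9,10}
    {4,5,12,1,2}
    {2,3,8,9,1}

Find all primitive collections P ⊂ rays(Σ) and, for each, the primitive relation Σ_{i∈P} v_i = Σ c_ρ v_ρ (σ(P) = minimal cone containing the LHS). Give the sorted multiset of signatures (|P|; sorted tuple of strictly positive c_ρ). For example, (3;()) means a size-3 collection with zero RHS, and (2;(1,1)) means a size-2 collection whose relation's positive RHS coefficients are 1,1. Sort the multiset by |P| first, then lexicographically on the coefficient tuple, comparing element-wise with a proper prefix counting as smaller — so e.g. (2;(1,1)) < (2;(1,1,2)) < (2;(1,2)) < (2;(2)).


Σ has 26 primitive collections:

  • {9,11}:  v_{9} + v_{11} = 0  so sig = (2;())
  • {1,10}:  v_{1} + v_{10} = v_{7}  so sig = (2;(1))
  • {3,12}:  v_{3} + v_{12} = v_{2} + v_{4}  so sig = (2;(1,1))
  • {4,8}:  v_{4} + v_{8} = v_{3} + v_{11}  so sig = (2;(1,1))
  • {5,8}:  v_{5} + v_{8} = v_{4} + v_{12}  so sig = (2;(1,1))
  • {8,12}:  v_{8} + v_{12} = v_{2} + v_{11}  so sig = (2;(1,1))
  • {4,9}:  v_{4} + v_{9} = v_{1} + v_{3} + v_{6}  so sig = (2;(1,1,1))
  • {9,12}:  v_{9} + v_{12} = v_{1} + v_{2} + v_{6}  so sig = (2;(1,1,1))
  • {3,5}:  v_{3} + v_{5} = v_{1} + v_{2} + 2·v_{4} + v_{6}  so sig = (2;(1,1,1,2))
  • {5,9}:  v_{5} + v_{9} = 2·v_{1} + v_{2} + v_{4} + 2·v_{6}  so sig = (2;(1,1,2,2))
  • {5,10}:  v_{5} + v_{10} = 3·v_{1} + 3·v_{6} + 2·v_{11}  so sig = (2;(2,3,3))
  • {5,7}:  v_{5} + v_{7} = 4·v_{1} + 3·v_{6} + 2·v_{11}  so sig = (2;(2,3,4))
  • {1,6,8}:  v_{1} + v_{6} + v_{8} = 0  so sig = (3;())
  • {2,3,10}:  v_{2} + v_{3} + v_{10} = 0  so sig = (3;())
  • {2,3,7}:  v_{2} + v_{3} + v_{7} = v_{1}  so sig = (3;(1))
  • {6,7,8}:  v_{6} + v_{7} + v_{8} = v_{10}  so sig = (3;(1))
  • {2,4,10}:  v_{2} + v_{4} + v_{10} = v_{1} + v_{6} + v_{11}  so sig = (3;(1,1,1))
  • {2,4,7}:  v_{2} + v_{4} + v_{7} = 2·v_{1} + v_{6} + v_{11}  so sig = (3;(1,1,2))
  • {2,5,11}:  v_{2} + v_{5} + v_{11} = v_{4} + 2·v_{12}  so sig = (3;(1,2))
  • {4,10,12}:  v_{4} + v_{10} + v_{12} = 2·v_{1} + 2·v_{6} + 2·v_{11}  so sig = (3;(2,2,2))
  • {4,7,12}:  v_{4} + v_{7} + v_{12} = 3·v_{1} + 2·v_{6} + 2·v_{11}  so sig = (3;(2,2,3))
  • {1,2,6,11}:  v_{1} + v_{2} + v_{6} + v_{11} = v_{12}  so sig = (4;(1))
  • {1,3,6,11}:  v_{1} + v_{3} + v_{6} + v_{11} = v_{4}  so sig = (4;(1))
  • {1,4,6,12}:  v_{1} + v_{4} + v_{6} + v_{12} = v_{5}  so sig = (4;(1))
  • {2,6,7,11}:  v_{2} + v_{6} + v_{7} + v_{11} = v_{10} + v_{12}  so sig = (4;(1,1))
  • {3,6,7,11}:  v_{3} + v_{6} + v_{7} + v_{11} = v_{4} + v_{10}  so sig = (4;(1,1))

so the primitive-relation signature multiset is
{ (2;()),  (2;(1)),  (2;(1,1)) ×4,  (2;(1,1,1)) ×2,  (2;(1,1,1,2)),  (2;(1,1,2,2)),  (2;(2,3,3)),  (2;(2,3,4)),  (3;()) ×2,  (3;(1)) ×2,  (3;(1,1,1)),  (3;(1,1,2)),  (3;(1,2)),  (3;(2,2,2)),  (3;(2,2,3)),  (4;(1)) ×3,  (4;(1,1)) ×2 }


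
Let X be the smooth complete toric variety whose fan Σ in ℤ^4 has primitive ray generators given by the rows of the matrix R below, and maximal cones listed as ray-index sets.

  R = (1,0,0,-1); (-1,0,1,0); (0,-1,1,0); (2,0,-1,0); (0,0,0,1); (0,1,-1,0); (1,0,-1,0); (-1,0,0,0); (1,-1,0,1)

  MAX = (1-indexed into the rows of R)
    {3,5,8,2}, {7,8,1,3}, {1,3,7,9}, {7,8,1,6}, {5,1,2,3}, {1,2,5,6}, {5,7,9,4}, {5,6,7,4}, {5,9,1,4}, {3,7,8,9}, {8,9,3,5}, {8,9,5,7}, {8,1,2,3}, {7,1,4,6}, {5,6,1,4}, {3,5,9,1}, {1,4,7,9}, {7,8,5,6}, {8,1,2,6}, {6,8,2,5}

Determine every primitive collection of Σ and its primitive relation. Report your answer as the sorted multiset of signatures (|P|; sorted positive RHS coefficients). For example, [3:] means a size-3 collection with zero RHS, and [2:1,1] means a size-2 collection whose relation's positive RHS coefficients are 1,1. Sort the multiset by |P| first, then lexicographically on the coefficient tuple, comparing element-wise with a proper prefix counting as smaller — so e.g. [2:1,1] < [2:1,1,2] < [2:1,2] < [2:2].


11 collections generate NE(X_Σ); each relation:

  P = {2,7}:  v_{2} + v_{7} = 0  ⟹  sig = [2:]
  P = {3,6}:  v_{3} + v_{6} = 0  ⟹  sig = [2:]
  P = {4,8}:  v_{4} + v_{8} = v_{7}  ⟹  sig = [2:1]
  P = {2,4}:  v_{2} + v_{4} = v_{1} + v_{5}  ⟹  sig = [2:1,1]
  P = {2,9}:  v_{2} + v_{9} = v_{3} + v_{5}  ⟹  sig = [2:1,1]
  P = {3,4}:  v_{3} + v_{4} = v_{1} + v_{9}  ⟹  sig = [2:1,1]
  P = {6,9}:  v_{6} + v_{9} = v_{5} + v_{7}  ⟹  sig = [2:1,1]
  P = {1,5,8}:  v_{1} + v_{5} + v_{8} = 0  ⟹  sig = [3:]
  P = {1,5,7}:  v_{1} + v_{5} + v_{7} = v_{4}  ⟹  sig = [3:1]
  P = {3,5,7}:  v_{3} + v_{5} + v_{7} = v_{9}  ⟹  sig = [3:1]
  P = {1,8,9}:  v_{1} + v_{8} + v_{9} = v_{3} + v_{7}  ⟹  sig = [3:1,1]

so the primitive-relation signature multiset is
    |P|=2: 7 collections, coeffs (), (), (1), (1,1), (1,1), (1,1), (1,1)
    |P|=3: 4 collections, coeffs (), (1), (1), (1,1)


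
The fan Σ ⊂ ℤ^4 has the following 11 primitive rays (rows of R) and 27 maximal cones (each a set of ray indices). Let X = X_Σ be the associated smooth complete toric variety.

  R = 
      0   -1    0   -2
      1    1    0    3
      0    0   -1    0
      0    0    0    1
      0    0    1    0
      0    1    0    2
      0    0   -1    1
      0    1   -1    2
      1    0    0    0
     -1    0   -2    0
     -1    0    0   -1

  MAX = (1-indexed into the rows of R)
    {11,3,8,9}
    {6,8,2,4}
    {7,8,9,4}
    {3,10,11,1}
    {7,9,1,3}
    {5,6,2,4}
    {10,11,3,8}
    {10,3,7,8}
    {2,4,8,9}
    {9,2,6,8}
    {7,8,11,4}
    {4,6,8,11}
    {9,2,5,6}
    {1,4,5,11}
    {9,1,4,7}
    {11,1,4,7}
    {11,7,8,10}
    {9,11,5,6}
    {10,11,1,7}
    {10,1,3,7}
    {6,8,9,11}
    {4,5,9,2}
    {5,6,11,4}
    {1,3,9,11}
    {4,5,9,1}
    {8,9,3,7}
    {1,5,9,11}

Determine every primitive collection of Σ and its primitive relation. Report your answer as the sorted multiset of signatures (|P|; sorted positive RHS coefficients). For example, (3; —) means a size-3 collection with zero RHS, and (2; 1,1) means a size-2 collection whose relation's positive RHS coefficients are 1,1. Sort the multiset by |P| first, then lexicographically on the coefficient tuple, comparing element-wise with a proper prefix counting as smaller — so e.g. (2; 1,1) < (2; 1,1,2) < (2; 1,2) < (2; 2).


The 21 primitive collections of Σ (r=11, n=4):

  {1,6}:  v_{1} + v_{6} = 0  ⟹  sig = (2; —)
  {3,5}:  v_{3} + v_{5} = 0  ⟹  sig = (2; —)
  {1,8}:  v_{1} + v_{8} = v_{3}  ⟹  sig = (2; 1)
  {2,11}:  v_{2} + v_{11} = v_{6}  ⟹  sig = (2; 1)
  {3,4}:  v_{3} + v_{4} = v_{7}  ⟹  sig = (2; 1)
  {3,6}:  v_{3} + v_{6} = v_{8}  ⟹  sig = (2; 1)
  {5,7}:  v_{5} + v_{7} = v_{4}  ⟹  sig = (2; 1)
  {5,8}:  v_{5} + v_{8} = v_{6}  ⟹  sig = (2; 1)
  {1,2}:  v_{1} + v_{2} = v_{4} + v_{9}  ⟹  sig = (2; 1,1)
  {2,10}:  v_{2} + v_{10} = v_{7} + v_{8}  ⟹  sig = (2; 1,1)
  {5,10}:  v_{5} + v_{10} = v_{7} + v_{11}  ⟹  sig = (2; 1,1)
  {6,7}:  v_{6} + v_{7} = v_{4} + v_{8}  ⟹  sig = (2; 1,1)
  {2,3}:  v_{2} + v_{3} = v_{4} + v_{8} + v_{9}  ⟹  sig = (2; 1,1,1)
  {6,10}:  v_{6} + v_{10} = v_{7} + v_{8} + v_{11}  ⟹  sig = (2; 1,1,1)
  {2,7}:  v_{2} + v_{7} = 2·v_{4} + v_{8} + v_{9}  ⟹  sig = (2; 1,1,2)
  {4,10}:  v_{4} + v_{10} = 2·v_{7} + v_{11}  ⟹  sig = (2; 1,2)
  {9,10}:  v_{9} + v_{10} = 2·v_{3}  ⟹  sig = (2; 2)
  {4,9,11}:  v_{4} + v_{9} + v_{11} = 0  ⟹  sig = (3; —)
  {3,7,11}:  v_{3} + v_{7} + v_{11} = v_{10}  ⟹  sig = (3; 1)
  {4,6,9}:  v_{4} + v_{6} + v_{9} = v_{2}  ⟹  sig = (3; 1)
  {7,9,11}:  v_{7} + v_{9} + v_{11} = v_{3}  ⟹  sig = (3; 1)

Signatures (|P|; sorted positive RHS coefficients), sorted:
    |P|=2: 17 collections, coeffs (), (), (1), (1), (1), (1), (1), (1), (1,1), (1,1), (1,1), (1,1), (1,1,1), (1,1,1), (1,1,2), (1,2), (2)
    |P|=3: 4 collections, coeffs (), (1), (1), (1)


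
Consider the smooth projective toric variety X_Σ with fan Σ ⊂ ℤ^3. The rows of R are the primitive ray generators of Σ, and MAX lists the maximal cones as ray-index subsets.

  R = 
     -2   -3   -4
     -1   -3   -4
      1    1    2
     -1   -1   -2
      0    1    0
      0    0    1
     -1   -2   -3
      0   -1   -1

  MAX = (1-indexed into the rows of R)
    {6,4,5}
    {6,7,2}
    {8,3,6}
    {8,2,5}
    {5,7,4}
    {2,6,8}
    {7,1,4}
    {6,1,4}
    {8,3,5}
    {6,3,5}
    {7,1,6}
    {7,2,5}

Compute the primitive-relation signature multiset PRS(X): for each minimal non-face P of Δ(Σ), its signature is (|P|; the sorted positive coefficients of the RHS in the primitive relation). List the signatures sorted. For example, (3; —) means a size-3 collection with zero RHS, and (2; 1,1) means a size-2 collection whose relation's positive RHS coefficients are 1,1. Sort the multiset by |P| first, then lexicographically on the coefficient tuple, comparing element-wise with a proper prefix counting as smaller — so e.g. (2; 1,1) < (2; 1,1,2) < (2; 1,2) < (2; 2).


14 collections generate NE(X_Σ); each relation:

  P={3,4}:  v_{3} + v_{4} = 0  →  sig = (2; —)
  P={3,7}:  v_{3} + v_{7} = v_{8}  →  sig = (2; 1)
  P={4,8}:  v_{4} + v_{8} = v_{7}  →  sig = (2; 1)
  P={7,8}:  v_{7} + v_{8} = v_{2}  →  sig = (2; 1)
  P={1,3}:  v_{1} + v_{3} = v_{6} + v_{7}  →  sig = (2; 1,1)
  P={1,8}:  v_{1} + v_{8} = v_{6} + 2·v_{7}  →  sig = (2; 1,2)
  P={1,2}:  v_{1} + v_{2} = v_{6} + 3·v_{7}  →  sig = (2; 1,3)
  P={1,5}:  v_{1} + v_{5} = 2·v_{4}  →  sig = (2; 2)
  P={2,3}:  v_{2} + v_{3} = 2·v_{8}  →  sig = (2; 2)
  P={2,4}:  v_{2} + v_{4} = 2·v_{7}  →  sig = (2; 2)
  P={5,6,8}:  v_{5} + v_{6} + v_{8} = 0  →  sig = (3; —)
  P={2,5,6}:  v_{2} + v_{5} + v_{6} = v_{7}  →  sig = (3; 1)
  P={4,6,7}:  v_{4} + v_{6} + v_{7} = v_{1}  →  sig = (3; 1)
  P={5,6,7}:  v_{5} + v_{6} + v_{7} = v_{4}  →  sig = (3; 1)

so the primitive-relation signature multiset is
    (2; —)
    (2; 1)
    (2; 1)
    (2; 1)
    (2; 1,1)
    (2; 1,2)
    (2; 1,3)
    (2; 2)
    (2; 2)
    (2; 2)
    (3; —)
    (3; 1)
    (3; 1)
    (3; 1)


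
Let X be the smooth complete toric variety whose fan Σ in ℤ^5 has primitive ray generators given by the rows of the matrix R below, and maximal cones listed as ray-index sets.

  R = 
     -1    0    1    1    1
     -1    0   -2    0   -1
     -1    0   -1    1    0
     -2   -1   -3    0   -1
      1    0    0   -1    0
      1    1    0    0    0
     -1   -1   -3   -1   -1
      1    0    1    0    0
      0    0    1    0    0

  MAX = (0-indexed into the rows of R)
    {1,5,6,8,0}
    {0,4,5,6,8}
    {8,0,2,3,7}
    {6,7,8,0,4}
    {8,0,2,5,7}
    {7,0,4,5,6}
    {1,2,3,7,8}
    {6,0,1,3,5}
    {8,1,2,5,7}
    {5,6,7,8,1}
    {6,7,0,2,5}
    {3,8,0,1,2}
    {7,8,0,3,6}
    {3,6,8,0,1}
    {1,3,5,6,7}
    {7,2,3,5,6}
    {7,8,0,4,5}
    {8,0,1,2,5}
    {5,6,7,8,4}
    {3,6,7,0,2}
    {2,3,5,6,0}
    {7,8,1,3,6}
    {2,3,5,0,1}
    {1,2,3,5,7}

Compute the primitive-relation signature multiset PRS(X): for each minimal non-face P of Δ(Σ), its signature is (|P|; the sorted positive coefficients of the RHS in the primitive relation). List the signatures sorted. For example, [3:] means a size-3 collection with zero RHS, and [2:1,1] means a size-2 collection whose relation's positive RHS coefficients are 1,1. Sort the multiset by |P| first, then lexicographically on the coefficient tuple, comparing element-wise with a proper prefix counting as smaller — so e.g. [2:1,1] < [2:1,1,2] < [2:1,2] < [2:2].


Δ(Σ) — 9 vertices, 9 min non-faces:

  • {3,4}:  v_{3} + v_{4} = v_{6}  ⇒ sig = [2:1]
  • {1,4}:  v_{1} + v_{4} = v_{5} + v_{6} + v_{8}  ⇒ sig = [2:1,1,1]
  • {2,4}:  v_{2} + v_{4} = v_{0} + v_{5} + v_{6} + v_{7}  ⇒ sig = [2:1,1,1,1]
  • {2,6,8}:  v_{2} + v_{6} + v_{8} = v_{3}  ⇒ sig = [3:1]
  • {3,5,8}:  v_{3} + v_{5} + v_{8} = v_{1}  ⇒ sig = [3:1]
  • {0,1,7}:  v_{0} + v_{1} + v_{7} = v_{2} + v_{8}  ⇒ sig = [3:1,1]
  • {1,2,6}:  v_{1} + v_{2} + v_{6} = 2·v_{3} + v_{5}  ⇒ sig = [3:1,2]
  • {0,3,5,7}:  v_{0} + v_{3} + v_{5} + v_{7} = v_{2}  ⇒ sig = [4:1]
  • {0,5,6,7,8}:  v_{0} + v_{5} + v_{6} + v_{7} + v_{8} = 0  ⇒ sig = [5:]

Sorted signature multiset PRS(X):
[[2:1], [2:1,1,1], [2:1,1,1,1], [3:1], [3:1], [3:1,1], [3:1,2], [4:1], [5:]]


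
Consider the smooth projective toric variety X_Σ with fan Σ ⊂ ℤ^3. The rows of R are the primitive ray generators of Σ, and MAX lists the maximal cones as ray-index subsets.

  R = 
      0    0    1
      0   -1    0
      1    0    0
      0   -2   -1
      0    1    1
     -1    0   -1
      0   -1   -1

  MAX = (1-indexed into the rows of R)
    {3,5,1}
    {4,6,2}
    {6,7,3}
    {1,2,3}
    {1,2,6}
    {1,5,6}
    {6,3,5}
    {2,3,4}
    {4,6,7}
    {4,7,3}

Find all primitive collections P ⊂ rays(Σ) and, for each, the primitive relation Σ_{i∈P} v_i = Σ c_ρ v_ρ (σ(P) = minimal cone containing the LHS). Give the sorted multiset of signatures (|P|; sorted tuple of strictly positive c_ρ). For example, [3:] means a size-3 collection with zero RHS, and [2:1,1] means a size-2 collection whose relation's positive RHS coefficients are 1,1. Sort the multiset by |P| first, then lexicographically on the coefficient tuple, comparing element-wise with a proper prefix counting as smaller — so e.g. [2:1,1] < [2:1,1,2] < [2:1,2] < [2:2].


|primitive collections| = 9. Relations:

  P={5,7}:  v_{5} + v_{7} = 0  so sig = [2:]
  P={1,7}:  v_{1} + v_{7} = v_{2}  so sig = [2:1]
  P={2,5}:  v_{2} + v_{5} = v_{1}  so sig = [2:1]
  P={2,7}:  v_{2} + v_{7} = v_{4}  so sig = [2:1]
  P={4,5}:  v_{4} + v_{5} = v_{2}  so sig = [2:1]
  P={1,4}:  v_{1} + v_{4} = 2·v_{2}  so sig = [2:2]
  P={1,3,6}:  v_{1} + v_{3} + v_{6} = 0  so sig = [3:]
  P={2,3,6}:  v_{2} + v_{3} + v_{6} = v_{7}  so sig = [3:1]
  P={3,4,6}:  v_{3} + v_{4} + v_{6} = 2·v_{7}  so sig = [3:2]

Signatures (|P|; sorted positive RHS coefficients), sorted:
    |P|=2: 6 collections, coeffs (), (1), (1), (1), (1), (2)
    |P|=3: 3 collections, coeffs (), (1), (2)


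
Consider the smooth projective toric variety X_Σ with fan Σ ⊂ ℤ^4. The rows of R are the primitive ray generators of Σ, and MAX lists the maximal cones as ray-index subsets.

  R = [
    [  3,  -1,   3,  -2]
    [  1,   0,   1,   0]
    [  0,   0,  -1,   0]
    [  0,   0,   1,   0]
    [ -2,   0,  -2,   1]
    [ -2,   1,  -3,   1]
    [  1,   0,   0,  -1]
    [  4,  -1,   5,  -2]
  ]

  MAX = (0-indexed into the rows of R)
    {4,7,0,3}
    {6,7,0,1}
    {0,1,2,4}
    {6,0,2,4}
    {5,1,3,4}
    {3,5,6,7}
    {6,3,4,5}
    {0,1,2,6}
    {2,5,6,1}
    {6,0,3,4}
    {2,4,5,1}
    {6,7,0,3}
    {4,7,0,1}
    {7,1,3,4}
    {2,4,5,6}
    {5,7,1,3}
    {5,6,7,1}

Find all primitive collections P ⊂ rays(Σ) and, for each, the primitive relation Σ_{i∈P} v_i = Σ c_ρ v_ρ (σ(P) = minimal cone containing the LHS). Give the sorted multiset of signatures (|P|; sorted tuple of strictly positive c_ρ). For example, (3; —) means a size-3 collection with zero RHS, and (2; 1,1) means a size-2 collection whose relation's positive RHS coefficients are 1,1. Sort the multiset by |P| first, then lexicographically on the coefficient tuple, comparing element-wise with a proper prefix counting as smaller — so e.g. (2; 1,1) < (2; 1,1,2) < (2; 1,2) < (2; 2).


The 8 primitive collections of Σ (r=8, n=4):

  • {2,3}:  v_{2} + v_{3} = 0 ; sig = (2; —)
  • {0,5}:  v_{0} + v_{5} = v_{6} ; sig = (2; 1)
  • {2,7}:  v_{2} + v_{7} = v_{0} + v_{1} ; sig = (2; 1,1)
  • {4,5,7}:  v_{4} + v_{5} + v_{7} = 0 ; sig = (3; —)
  • {0,1,3}:  v_{0} + v_{1} + v_{3} = v_{7} ; sig = (3; 1)
  • {1,4,6}:  v_{1} + v_{4} + v_{6} = v_{2} ; sig = (3; 1)
  • {4,6,7}:  v_{4} + v_{6} + v_{7} = v_{0} ; sig = (3; 1)
  • {1,3,6}:  v_{1} + v_{3} + v_{6} = v_{5} + v_{7} ; sig = (3; 1,1)

so the primitive-relation signature multiset is
    |P|=2: 3 collections, coeffs (), (1), (1,1)
    |P|=3: 5 collections, coeffs (), (1), (1), (1), (1,1)


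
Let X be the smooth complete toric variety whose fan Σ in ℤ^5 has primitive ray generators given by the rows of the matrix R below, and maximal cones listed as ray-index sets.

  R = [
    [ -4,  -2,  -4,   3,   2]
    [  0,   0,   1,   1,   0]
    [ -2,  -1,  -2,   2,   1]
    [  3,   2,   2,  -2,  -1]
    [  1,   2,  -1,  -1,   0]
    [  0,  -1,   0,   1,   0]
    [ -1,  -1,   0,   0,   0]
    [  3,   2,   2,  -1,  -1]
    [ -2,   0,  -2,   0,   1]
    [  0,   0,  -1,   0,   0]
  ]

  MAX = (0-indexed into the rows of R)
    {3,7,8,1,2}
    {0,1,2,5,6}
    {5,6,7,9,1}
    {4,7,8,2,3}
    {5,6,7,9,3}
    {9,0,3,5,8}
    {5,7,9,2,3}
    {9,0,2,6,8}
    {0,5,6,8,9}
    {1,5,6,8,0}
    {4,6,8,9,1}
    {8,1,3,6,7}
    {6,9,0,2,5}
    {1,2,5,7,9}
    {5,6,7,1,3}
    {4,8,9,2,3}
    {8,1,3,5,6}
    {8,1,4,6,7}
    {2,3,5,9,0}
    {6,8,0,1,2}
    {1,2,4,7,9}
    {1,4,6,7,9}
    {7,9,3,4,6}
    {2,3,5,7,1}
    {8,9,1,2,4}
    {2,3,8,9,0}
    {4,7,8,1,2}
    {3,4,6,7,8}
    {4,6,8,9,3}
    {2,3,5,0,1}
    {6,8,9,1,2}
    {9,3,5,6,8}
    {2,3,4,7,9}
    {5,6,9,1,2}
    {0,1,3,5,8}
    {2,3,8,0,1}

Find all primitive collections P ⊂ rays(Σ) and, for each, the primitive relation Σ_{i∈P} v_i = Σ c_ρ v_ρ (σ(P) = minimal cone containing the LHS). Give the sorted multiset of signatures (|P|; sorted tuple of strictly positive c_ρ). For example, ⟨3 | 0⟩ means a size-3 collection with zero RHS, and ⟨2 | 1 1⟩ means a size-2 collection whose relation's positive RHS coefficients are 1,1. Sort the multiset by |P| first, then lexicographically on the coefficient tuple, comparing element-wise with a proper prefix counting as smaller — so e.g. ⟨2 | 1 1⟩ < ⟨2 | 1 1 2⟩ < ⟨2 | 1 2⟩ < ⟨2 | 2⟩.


Σ has 14 primitive collections:

  • {4,5}:  v_{4} + v_{5} = v_{2} + v_{3} + v_{9} ; sig = ⟨2 | 1 1 1⟩
  • {0,4}:  v_{0} + v_{4} = 2·v_{2} + v_{3} + v_{8} + v_{9} ; sig = ⟨2 | 1 1 1 2⟩
  • {0,7}:  v_{0} + v_{7} = 2·v_{2} + v_{3} ; sig = ⟨2 | 1 2⟩
  • {2,3,6}:  v_{2} + v_{3} + v_{6} = 0 ; sig = ⟨3 | 0⟩
  • {1,3,9}:  v_{1} + v_{3} + v_{9} = v_{7} ; sig = ⟨3 | 1⟩
  • {2,5,8}:  v_{2} + v_{5} + v_{8} = v_{0} ; sig = ⟨3 | 1⟩
  • {7,8,9}:  v_{7} + v_{8} + v_{9} = v_{4} ; sig = ⟨3 | 1⟩
  • {0,3,6}:  v_{0} + v_{3} + v_{6} = v_{5} + v_{8} ; sig = ⟨3 | 1 1⟩
  • {2,6,7}:  v_{2} + v_{6} + v_{7} = v_{1} + v_{9} ; sig = ⟨3 | 1 1⟩
  • {5,7,8}:  v_{5} + v_{7} + v_{8} = v_{2} + v_{3} ; sig = ⟨3 | 1 1⟩
  • {2,4,6}:  v_{2} + v_{4} + v_{6} = v_{1} + v_{8} + 2·v_{9} ; sig = ⟨3 | 1 1 2⟩
  • {1,3,4}:  v_{1} + v_{3} + v_{4} = 2·v_{7} + v_{8} ; sig = ⟨3 | 1 2⟩
  • {0,1,9}:  v_{0} + v_{1} + v_{9} = 2·v_{2} ; sig = ⟨3 | 2⟩
  • {1,5,8,9}:  v_{1} + v_{5} + v_{8} + v_{9} = v_{2} ; sig = ⟨4 | 1⟩

so the primitive-relation signature multiset is
[⟨2 | 1 1 1⟩, ⟨2 | 1 1 1 2⟩, ⟨2 | 1 2⟩, ⟨3 | 0⟩, ⟨3 | 1⟩, ⟨3 | 1⟩, ⟨3 | 1⟩, ⟨3 | 1 1⟩, ⟨3 | 1 1⟩, ⟨3 | 1 1⟩, ⟨3 | 1 1 2⟩, ⟨3 | 1 2⟩, ⟨3 | 2⟩, ⟨4 | 1⟩]


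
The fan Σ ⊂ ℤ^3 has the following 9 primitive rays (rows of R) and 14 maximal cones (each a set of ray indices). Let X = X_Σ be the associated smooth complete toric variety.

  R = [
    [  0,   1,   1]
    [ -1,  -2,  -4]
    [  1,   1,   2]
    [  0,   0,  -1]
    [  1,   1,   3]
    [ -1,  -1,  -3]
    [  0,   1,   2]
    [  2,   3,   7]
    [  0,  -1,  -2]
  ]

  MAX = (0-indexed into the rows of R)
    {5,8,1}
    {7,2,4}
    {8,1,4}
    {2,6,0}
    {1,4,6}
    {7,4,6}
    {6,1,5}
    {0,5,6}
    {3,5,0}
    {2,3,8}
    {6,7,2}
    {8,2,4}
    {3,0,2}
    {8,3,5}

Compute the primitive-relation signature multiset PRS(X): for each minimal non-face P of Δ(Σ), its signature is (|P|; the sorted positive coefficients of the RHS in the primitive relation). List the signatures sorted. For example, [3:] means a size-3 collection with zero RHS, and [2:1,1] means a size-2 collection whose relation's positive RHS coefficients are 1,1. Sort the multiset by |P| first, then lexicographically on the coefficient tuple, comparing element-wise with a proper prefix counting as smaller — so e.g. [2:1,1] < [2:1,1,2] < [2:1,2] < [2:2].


16 minimal non-faces of Δ(Σ) (on 9 rays):

  • {4,5}:  v_{4} + v_{5} = 0  →  sig = [2:]
  • {6,8}:  v_{6} + v_{8} = 0  →  sig = [2:]
  • {0,1}:  v_{0} + v_{1} = v_{5}  →  sig = [2:1]
  • {0,8}:  v_{0} + v_{8} = v_{3}  →  sig = [2:1]
  • {1,2}:  v_{1} + v_{2} = v_{8}  →  sig = [2:1]
  • {1,7}:  v_{1} + v_{7} = v_{4}  →  sig = [2:1]
  • {2,5}:  v_{2} + v_{5} = v_{3}  →  sig = [2:1]
  • {3,4}:  v_{3} + v_{4} = v_{2}  →  sig = [2:1]
  • {3,6}:  v_{3} + v_{6} = v_{0}  →  sig = [2:1]
  • {0,4}:  v_{0} + v_{4} = v_{2} + v_{6}  →  sig = [2:1,1]
  • {1,3}:  v_{1} + v_{3} = v_{5} + v_{8}  →  sig = [2:1,1]
  • {5,7}:  v_{5} + v_{7} = v_{2} + v_{6}  →  sig = [2:1,1]
  • {7,8}:  v_{7} + v_{8} = v_{2} + v_{4}  →  sig = [2:1,1]
  • {3,7}:  v_{3} + v_{7} = 2·v_{2} + v_{6}  →  sig = [2:1,2]
  • {0,7}:  v_{0} + v_{7} = 2·v_{2} + 2·v_{6}  →  sig = [2:2,2]
  • {2,4,6}:  v_{2} + v_{4} + v_{6} = v_{7}  →  sig = [3:1]

Hence PRS(X_Σ) =
    |P|=2: 15 collections, coeffs (), (), (1), (1), (1), (1), (1), (1), (1), (1,1), (1,1), (1,1), (1,1), (1,2), (2,2)
    |P|=3: 1 collection, coeffs (1)


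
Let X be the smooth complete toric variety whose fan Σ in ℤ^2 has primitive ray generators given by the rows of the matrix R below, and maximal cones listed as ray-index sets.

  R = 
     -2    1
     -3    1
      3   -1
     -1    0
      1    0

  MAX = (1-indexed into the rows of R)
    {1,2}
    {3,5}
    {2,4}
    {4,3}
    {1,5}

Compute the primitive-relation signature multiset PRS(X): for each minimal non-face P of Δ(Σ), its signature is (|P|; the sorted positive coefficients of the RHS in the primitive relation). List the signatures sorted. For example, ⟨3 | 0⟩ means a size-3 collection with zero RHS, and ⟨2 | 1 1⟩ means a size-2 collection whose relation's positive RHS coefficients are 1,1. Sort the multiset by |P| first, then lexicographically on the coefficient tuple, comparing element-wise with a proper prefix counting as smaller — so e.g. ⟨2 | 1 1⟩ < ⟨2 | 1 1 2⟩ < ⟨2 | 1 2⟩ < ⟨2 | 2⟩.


5 minimal non-faces of Δ(Σ) (on 5 rays):

  • {2,3}:  v_{2} + v_{3} = 0  ⇒ sig = ⟨2 | 0⟩
  • {4,5}:  v_{4} + v_{5} = 0  ⇒ sig = ⟨2 | 0⟩
  • {1,3}:  v_{1} + v_{3} = v_{5}  ⇒ sig = ⟨2 | 1⟩
  • {1,4}:  v_{1} + v_{4} = v_{2}  ⇒ sig = ⟨2 | 1⟩
  • {2,5}:  v_{2} + v_{5} = v_{1}  ⇒ sig = ⟨2 | 1⟩

Sorted signature multiset PRS(X):
[⟨2 | 0⟩, ⟨2 | 0⟩, ⟨2 | 1⟩, ⟨2 | 1⟩, ⟨2 | 1⟩]
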